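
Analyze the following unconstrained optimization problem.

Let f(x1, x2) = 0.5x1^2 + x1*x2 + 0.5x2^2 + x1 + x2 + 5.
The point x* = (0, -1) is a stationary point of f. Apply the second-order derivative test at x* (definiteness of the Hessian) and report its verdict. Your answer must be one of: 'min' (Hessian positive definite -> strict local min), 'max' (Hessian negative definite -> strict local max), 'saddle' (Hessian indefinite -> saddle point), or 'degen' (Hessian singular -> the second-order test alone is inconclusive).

Compute the Hessian H = grad^2 f:
  H = [[1, 1], [1, 1]]
Verify stationarity: grad f(x*) = H x* + g = (0, 0).
Eigenvalues of H: 0, 2.
H has a zero eigenvalue (singular; positive semidefinite but not definite), so H is neither positive definite, negative definite, nor indefinite. The second-order test alone is inconclusive -> degen.
(Indeed, f is constant along the null direction of H through x*, so x* is not a strict local extremum.)

degen


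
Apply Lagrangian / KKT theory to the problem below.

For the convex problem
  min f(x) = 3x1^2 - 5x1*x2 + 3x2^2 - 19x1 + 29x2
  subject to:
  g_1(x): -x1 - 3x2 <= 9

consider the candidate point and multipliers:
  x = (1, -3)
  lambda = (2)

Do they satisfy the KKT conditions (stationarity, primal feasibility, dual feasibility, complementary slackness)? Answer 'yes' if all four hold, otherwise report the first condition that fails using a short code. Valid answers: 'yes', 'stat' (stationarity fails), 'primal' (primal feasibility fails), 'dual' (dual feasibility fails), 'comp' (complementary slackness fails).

Gradient of f: grad f(x) = Q x + c = (2, 6)
Constraint values g_i(x) = a_i^T x - b_i:
  g_1((1, -3)) = -1
Stationarity residual: grad f(x) + sum_i lambda_i a_i = (0, 0)
  -> stationarity OK
Primal feasibility (all g_i <= 0): OK
Dual feasibility (all lambda_i >= 0): OK
Complementary slackness (lambda_i * g_i(x) = 0 for all i): FAILS

Verdict: the first failing condition is complementary_slackness -> comp.

comp


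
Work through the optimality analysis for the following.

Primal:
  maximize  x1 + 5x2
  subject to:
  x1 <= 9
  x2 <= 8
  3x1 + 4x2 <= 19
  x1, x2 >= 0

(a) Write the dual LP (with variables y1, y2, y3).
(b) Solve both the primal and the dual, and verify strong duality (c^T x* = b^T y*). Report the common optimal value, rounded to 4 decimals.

The standard primal-dual pair for 'max c^T x s.t. A x <= b, x >= 0' is:
  Dual:  min b^T y  s.t.  A^T y >= c,  y >= 0.

So the dual LP is:
  minimize  9y1 + 8y2 + 19y3
  subject to:
    y1 + 3y3 >= 1
    y2 + 4y3 >= 5
    y1, y2, y3 >= 0

Solving the primal: x* = (0, 4.75).
  primal value c^T x* = 23.75.
Solving the dual: y* = (0, 0, 1.25).
  dual value b^T y* = 23.75.
Strong duality: c^T x* = b^T y*. Confirmed.

23.75


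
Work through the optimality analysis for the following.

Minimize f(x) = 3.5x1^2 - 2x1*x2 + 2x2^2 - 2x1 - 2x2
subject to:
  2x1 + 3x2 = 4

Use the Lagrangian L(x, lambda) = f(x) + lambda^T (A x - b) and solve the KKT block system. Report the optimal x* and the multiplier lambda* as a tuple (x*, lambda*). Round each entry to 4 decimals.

Form the Lagrangian:
  L(x, lambda) = (1/2) x^T Q x + c^T x + lambda^T (A x - b)
Stationarity (grad_x L = 0): Q x + c + A^T lambda = 0.
Primal feasibility: A x = b.

This gives the KKT block system:
  [ Q   A^T ] [ x     ]   [-c ]
  [ A    0  ] [ lambda ] = [ b ]

Solving the linear system:
  x*      = (0.6019, 0.932)
  lambda* = (-0.1748)
  f(x*)   = -1.1845

x* = (0.6019, 0.932), lambda* = (-0.1748)


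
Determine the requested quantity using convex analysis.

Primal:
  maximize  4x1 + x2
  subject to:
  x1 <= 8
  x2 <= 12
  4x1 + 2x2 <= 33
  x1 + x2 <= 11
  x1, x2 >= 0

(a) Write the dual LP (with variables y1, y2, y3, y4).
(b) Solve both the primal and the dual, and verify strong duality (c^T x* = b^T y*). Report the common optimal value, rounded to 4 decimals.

The standard primal-dual pair for 'max c^T x s.t. A x <= b, x >= 0' is:
  Dual:  min b^T y  s.t.  A^T y >= c,  y >= 0.

So the dual LP is:
  minimize  8y1 + 12y2 + 33y3 + 11y4
  subject to:
    y1 + 4y3 + y4 >= 4
    y2 + 2y3 + y4 >= 1
    y1, y2, y3, y4 >= 0

Solving the primal: x* = (8, 0.5).
  primal value c^T x* = 32.5.
Solving the dual: y* = (2, 0, 0.5, 0).
  dual value b^T y* = 32.5.
Strong duality: c^T x* = b^T y*. Confirmed.

32.5


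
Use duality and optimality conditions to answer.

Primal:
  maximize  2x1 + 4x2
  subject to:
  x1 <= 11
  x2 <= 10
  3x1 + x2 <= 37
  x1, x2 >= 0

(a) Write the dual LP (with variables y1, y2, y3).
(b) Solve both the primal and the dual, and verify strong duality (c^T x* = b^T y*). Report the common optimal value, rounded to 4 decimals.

The standard primal-dual pair for 'max c^T x s.t. A x <= b, x >= 0' is:
  Dual:  min b^T y  s.t.  A^T y >= c,  y >= 0.

So the dual LP is:
  minimize  11y1 + 10y2 + 37y3
  subject to:
    y1 + 3y3 >= 2
    y2 + y3 >= 4
    y1, y2, y3 >= 0

Solving the primal: x* = (9, 10).
  primal value c^T x* = 58.
Solving the dual: y* = (0, 3.3333, 0.6667).
  dual value b^T y* = 58.
Strong duality: c^T x* = b^T y*. Confirmed.

58


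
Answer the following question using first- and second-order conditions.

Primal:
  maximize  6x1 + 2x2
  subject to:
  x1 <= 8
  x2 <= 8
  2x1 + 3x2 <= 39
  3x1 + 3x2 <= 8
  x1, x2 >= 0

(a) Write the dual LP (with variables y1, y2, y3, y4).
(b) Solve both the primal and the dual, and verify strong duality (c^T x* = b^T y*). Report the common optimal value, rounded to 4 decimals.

The standard primal-dual pair for 'max c^T x s.t. A x <= b, x >= 0' is:
  Dual:  min b^T y  s.t.  A^T y >= c,  y >= 0.

So the dual LP is:
  minimize  8y1 + 8y2 + 39y3 + 8y4
  subject to:
    y1 + 2y3 + 3y4 >= 6
    y2 + 3y3 + 3y4 >= 2
    y1, y2, y3, y4 >= 0

Solving the primal: x* = (2.6667, 0).
  primal value c^T x* = 16.
Solving the dual: y* = (0, 0, 0, 2).
  dual value b^T y* = 16.
Strong duality: c^T x* = b^T y*. Confirmed.

16


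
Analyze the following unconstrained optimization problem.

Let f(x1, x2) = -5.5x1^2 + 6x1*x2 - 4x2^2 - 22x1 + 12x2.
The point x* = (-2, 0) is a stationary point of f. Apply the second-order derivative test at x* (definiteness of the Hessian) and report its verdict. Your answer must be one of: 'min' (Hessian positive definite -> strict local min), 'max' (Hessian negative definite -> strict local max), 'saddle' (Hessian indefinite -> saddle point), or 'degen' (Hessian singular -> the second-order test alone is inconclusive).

Compute the Hessian H = grad^2 f:
  H = [[-11, 6], [6, -8]]
Verify stationarity: grad f(x*) = H x* + g = (0, 0).
Eigenvalues of H: -15.6847, -3.3153.
Both eigenvalues < 0, so H is negative definite -> x* is a strict local max.

max


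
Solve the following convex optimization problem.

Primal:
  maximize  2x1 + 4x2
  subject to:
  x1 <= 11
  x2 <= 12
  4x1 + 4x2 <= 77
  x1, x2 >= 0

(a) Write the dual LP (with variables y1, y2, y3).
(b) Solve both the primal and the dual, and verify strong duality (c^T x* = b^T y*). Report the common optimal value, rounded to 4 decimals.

The standard primal-dual pair for 'max c^T x s.t. A x <= b, x >= 0' is:
  Dual:  min b^T y  s.t.  A^T y >= c,  y >= 0.

So the dual LP is:
  minimize  11y1 + 12y2 + 77y3
  subject to:
    y1 + 4y3 >= 2
    y2 + 4y3 >= 4
    y1, y2, y3 >= 0

Solving the primal: x* = (7.25, 12).
  primal value c^T x* = 62.5.
Solving the dual: y* = (0, 2, 0.5).
  dual value b^T y* = 62.5.
Strong duality: c^T x* = b^T y*. Confirmed.

62.5


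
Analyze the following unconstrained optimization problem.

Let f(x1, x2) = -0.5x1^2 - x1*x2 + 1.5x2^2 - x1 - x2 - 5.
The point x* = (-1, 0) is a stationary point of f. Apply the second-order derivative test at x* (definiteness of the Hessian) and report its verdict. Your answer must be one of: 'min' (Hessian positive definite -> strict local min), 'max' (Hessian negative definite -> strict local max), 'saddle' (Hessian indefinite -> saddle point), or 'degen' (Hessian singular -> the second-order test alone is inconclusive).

Compute the Hessian H = grad^2 f:
  H = [[-1, -1], [-1, 3]]
Verify stationarity: grad f(x*) = H x* + g = (0, 0).
Eigenvalues of H: -1.2361, 3.2361.
Eigenvalues have mixed signs, so H is indefinite -> x* is a saddle point.

saddle


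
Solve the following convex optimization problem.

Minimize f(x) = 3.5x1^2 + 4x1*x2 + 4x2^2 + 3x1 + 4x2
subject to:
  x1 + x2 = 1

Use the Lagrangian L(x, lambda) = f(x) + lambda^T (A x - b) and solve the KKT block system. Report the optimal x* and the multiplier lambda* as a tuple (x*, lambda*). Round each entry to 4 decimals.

Form the Lagrangian:
  L(x, lambda) = (1/2) x^T Q x + c^T x + lambda^T (A x - b)
Stationarity (grad_x L = 0): Q x + c + A^T lambda = 0.
Primal feasibility: A x = b.

This gives the KKT block system:
  [ Q   A^T ] [ x     ]   [-c ]
  [ A    0  ] [ lambda ] = [ b ]

Solving the linear system:
  x*      = (0.7143, 0.2857)
  lambda* = (-9.1429)
  f(x*)   = 6.2143

x* = (0.7143, 0.2857), lambda* = (-9.1429)


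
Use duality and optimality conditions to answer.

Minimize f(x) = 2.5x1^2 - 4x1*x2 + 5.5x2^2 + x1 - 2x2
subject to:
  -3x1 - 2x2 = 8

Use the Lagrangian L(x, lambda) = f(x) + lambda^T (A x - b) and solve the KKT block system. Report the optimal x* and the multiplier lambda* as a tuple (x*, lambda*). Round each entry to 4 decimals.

Form the Lagrangian:
  L(x, lambda) = (1/2) x^T Q x + c^T x + lambda^T (A x - b)
Stationarity (grad_x L = 0): Q x + c + A^T lambda = 0.
Primal feasibility: A x = b.

This gives the KKT block system:
  [ Q   A^T ] [ x     ]   [-c ]
  [ A    0  ] [ lambda ] = [ b ]

Solving the linear system:
  x*      = (-2.0599, -0.9102)
  lambda* = (-1.8862)
  f(x*)   = 7.4251

x* = (-2.0599, -0.9102), lambda* = (-1.8862)


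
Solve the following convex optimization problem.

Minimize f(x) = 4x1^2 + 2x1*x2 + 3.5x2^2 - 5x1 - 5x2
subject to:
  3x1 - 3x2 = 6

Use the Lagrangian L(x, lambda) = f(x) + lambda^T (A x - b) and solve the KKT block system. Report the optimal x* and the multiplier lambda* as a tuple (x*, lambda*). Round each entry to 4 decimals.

Form the Lagrangian:
  L(x, lambda) = (1/2) x^T Q x + c^T x + lambda^T (A x - b)
Stationarity (grad_x L = 0): Q x + c + A^T lambda = 0.
Primal feasibility: A x = b.

This gives the KKT block system:
  [ Q   A^T ] [ x     ]   [-c ]
  [ A    0  ] [ lambda ] = [ b ]

Solving the linear system:
  x*      = (1.4737, -0.5263)
  lambda* = (-1.9123)
  f(x*)   = 3.3684

x* = (1.4737, -0.5263), lambda* = (-1.9123)


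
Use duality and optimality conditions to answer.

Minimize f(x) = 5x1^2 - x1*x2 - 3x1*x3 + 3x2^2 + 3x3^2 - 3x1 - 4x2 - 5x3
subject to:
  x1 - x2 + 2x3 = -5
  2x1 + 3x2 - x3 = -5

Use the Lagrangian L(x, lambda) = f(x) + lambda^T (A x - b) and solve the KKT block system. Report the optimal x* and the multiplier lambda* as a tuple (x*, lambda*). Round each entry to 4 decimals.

Form the Lagrangian:
  L(x, lambda) = (1/2) x^T Q x + c^T x + lambda^T (A x - b)
Stationarity (grad_x L = 0): Q x + c + A^T lambda = 0.
Primal feasibility: A x = b.

This gives the KKT block system:
  [ Q   A^T ] [ x     ]   [-c ]
  [ A    0  ] [ lambda ] = [ b ]

Solving the linear system:
  x*      = (-2.1, -0.9, -1.9)
  lambda* = (7.52, 4.94)
  f(x*)   = 40.85

x* = (-2.1, -0.9, -1.9), lambda* = (7.52, 4.94)


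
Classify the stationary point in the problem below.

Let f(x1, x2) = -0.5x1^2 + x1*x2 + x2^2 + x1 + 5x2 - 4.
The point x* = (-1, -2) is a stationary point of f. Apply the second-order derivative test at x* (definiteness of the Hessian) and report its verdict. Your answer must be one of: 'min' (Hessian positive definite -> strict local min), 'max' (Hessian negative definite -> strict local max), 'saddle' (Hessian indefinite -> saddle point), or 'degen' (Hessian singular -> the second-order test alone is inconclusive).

Compute the Hessian H = grad^2 f:
  H = [[-1, 1], [1, 2]]
Verify stationarity: grad f(x*) = H x* + g = (0, 0).
Eigenvalues of H: -1.3028, 2.3028.
Eigenvalues have mixed signs, so H is indefinite -> x* is a saddle point.

saddle


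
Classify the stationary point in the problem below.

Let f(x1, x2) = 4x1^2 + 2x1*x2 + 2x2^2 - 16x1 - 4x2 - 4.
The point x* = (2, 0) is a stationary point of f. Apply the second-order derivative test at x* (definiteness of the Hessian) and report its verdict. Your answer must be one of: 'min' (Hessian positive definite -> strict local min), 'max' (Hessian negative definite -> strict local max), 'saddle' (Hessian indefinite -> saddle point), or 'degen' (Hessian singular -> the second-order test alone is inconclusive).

Compute the Hessian H = grad^2 f:
  H = [[8, 2], [2, 4]]
Verify stationarity: grad f(x*) = H x* + g = (0, 0).
Eigenvalues of H: 3.1716, 8.8284.
Both eigenvalues > 0, so H is positive definite -> x* is a strict local min.

min


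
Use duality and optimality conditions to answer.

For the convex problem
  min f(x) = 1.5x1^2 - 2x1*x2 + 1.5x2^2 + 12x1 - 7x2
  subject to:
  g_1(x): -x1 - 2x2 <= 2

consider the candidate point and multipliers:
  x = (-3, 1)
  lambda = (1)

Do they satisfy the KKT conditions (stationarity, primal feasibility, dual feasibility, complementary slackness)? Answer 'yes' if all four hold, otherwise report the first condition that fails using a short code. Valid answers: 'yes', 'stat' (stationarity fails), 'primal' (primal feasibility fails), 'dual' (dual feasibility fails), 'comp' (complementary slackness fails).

Gradient of f: grad f(x) = Q x + c = (1, 2)
Constraint values g_i(x) = a_i^T x - b_i:
  g_1((-3, 1)) = -1
Stationarity residual: grad f(x) + sum_i lambda_i a_i = (0, 0)
  -> stationarity OK
Primal feasibility (all g_i <= 0): OK
Dual feasibility (all lambda_i >= 0): OK
Complementary slackness (lambda_i * g_i(x) = 0 for all i): FAILS

Verdict: the first failing condition is complementary_slackness -> comp.

comp


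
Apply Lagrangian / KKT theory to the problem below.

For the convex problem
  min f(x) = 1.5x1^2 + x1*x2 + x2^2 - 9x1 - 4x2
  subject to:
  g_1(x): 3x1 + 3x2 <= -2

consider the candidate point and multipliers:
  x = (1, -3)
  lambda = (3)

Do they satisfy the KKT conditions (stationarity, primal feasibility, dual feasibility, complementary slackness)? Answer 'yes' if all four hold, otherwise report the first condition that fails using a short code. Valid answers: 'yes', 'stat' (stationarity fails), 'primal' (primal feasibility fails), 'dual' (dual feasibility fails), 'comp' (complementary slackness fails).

Gradient of f: grad f(x) = Q x + c = (-9, -9)
Constraint values g_i(x) = a_i^T x - b_i:
  g_1((1, -3)) = -4
Stationarity residual: grad f(x) + sum_i lambda_i a_i = (0, 0)
  -> stationarity OK
Primal feasibility (all g_i <= 0): OK
Dual feasibility (all lambda_i >= 0): OK
Complementary slackness (lambda_i * g_i(x) = 0 for all i): FAILS

Verdict: the first failing condition is complementary_slackness -> comp.

comp


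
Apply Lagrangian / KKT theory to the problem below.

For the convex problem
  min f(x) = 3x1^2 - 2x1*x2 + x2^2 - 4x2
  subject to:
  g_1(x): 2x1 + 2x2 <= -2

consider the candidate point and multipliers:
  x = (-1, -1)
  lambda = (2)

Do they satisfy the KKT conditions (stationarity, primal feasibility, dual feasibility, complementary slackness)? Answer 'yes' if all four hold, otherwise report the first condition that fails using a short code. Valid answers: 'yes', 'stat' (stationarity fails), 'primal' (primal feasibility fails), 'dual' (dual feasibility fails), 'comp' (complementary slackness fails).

Gradient of f: grad f(x) = Q x + c = (-4, -4)
Constraint values g_i(x) = a_i^T x - b_i:
  g_1((-1, -1)) = -2
Stationarity residual: grad f(x) + sum_i lambda_i a_i = (0, 0)
  -> stationarity OK
Primal feasibility (all g_i <= 0): OK
Dual feasibility (all lambda_i >= 0): OK
Complementary slackness (lambda_i * g_i(x) = 0 for all i): FAILS

Verdict: the first failing condition is complementary_slackness -> comp.

comp


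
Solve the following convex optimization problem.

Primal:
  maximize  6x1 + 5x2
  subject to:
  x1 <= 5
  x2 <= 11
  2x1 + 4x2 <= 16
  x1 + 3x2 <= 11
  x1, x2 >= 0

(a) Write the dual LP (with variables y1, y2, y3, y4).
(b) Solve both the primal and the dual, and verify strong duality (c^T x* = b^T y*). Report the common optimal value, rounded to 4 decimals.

The standard primal-dual pair for 'max c^T x s.t. A x <= b, x >= 0' is:
  Dual:  min b^T y  s.t.  A^T y >= c,  y >= 0.

So the dual LP is:
  minimize  5y1 + 11y2 + 16y3 + 11y4
  subject to:
    y1 + 2y3 + y4 >= 6
    y2 + 4y3 + 3y4 >= 5
    y1, y2, y3, y4 >= 0

Solving the primal: x* = (5, 1.5).
  primal value c^T x* = 37.5.
Solving the dual: y* = (3.5, 0, 1.25, 0).
  dual value b^T y* = 37.5.
Strong duality: c^T x* = b^T y*. Confirmed.

37.5


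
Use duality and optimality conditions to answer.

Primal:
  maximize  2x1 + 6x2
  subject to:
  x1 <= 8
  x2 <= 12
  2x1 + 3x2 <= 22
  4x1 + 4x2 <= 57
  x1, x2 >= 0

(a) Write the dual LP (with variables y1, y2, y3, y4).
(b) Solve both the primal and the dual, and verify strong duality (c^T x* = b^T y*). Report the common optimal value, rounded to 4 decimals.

The standard primal-dual pair for 'max c^T x s.t. A x <= b, x >= 0' is:
  Dual:  min b^T y  s.t.  A^T y >= c,  y >= 0.

So the dual LP is:
  minimize  8y1 + 12y2 + 22y3 + 57y4
  subject to:
    y1 + 2y3 + 4y4 >= 2
    y2 + 3y3 + 4y4 >= 6
    y1, y2, y3, y4 >= 0

Solving the primal: x* = (0, 7.3333).
  primal value c^T x* = 44.
Solving the dual: y* = (0, 0, 2, 0).
  dual value b^T y* = 44.
Strong duality: c^T x* = b^T y*. Confirmed.

44


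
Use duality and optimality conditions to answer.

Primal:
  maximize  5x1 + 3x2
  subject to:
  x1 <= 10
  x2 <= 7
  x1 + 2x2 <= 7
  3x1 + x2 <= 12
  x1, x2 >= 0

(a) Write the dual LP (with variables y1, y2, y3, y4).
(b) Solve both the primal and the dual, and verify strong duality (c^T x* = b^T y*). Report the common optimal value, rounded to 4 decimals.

The standard primal-dual pair for 'max c^T x s.t. A x <= b, x >= 0' is:
  Dual:  min b^T y  s.t.  A^T y >= c,  y >= 0.

So the dual LP is:
  minimize  10y1 + 7y2 + 7y3 + 12y4
  subject to:
    y1 + y3 + 3y4 >= 5
    y2 + 2y3 + y4 >= 3
    y1, y2, y3, y4 >= 0

Solving the primal: x* = (3.4, 1.8).
  primal value c^T x* = 22.4.
Solving the dual: y* = (0, 0, 0.8, 1.4).
  dual value b^T y* = 22.4.
Strong duality: c^T x* = b^T y*. Confirmed.

22.4


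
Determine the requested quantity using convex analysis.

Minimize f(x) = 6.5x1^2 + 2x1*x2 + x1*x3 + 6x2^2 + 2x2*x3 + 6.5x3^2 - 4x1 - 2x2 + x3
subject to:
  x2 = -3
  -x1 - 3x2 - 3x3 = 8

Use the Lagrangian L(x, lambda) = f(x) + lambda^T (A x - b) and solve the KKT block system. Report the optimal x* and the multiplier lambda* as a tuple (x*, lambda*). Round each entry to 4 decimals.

Form the Lagrangian:
  L(x, lambda) = (1/2) x^T Q x + c^T x + lambda^T (A x - b)
Stationarity (grad_x L = 0): Q x + c + A^T lambda = 0.
Primal feasibility: A x = b.

This gives the KKT block system:
  [ Q   A^T ] [ x     ]   [-c ]
  [ A    0  ] [ lambda ] = [ b ]

Solving the linear system:
  x*      = (0.6855, -3, 0.1048)
  lambda* = (33.4677, -0.9839)
  f(x*)   = 55.8185

x* = (0.6855, -3, 0.1048), lambda* = (33.4677, -0.9839)


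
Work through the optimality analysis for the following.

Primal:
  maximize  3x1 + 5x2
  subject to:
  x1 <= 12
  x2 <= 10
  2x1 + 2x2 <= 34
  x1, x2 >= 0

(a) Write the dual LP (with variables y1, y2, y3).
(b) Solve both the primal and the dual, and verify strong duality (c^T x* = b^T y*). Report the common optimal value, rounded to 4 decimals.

The standard primal-dual pair for 'max c^T x s.t. A x <= b, x >= 0' is:
  Dual:  min b^T y  s.t.  A^T y >= c,  y >= 0.

So the dual LP is:
  minimize  12y1 + 10y2 + 34y3
  subject to:
    y1 + 2y3 >= 3
    y2 + 2y3 >= 5
    y1, y2, y3 >= 0

Solving the primal: x* = (7, 10).
  primal value c^T x* = 71.
Solving the dual: y* = (0, 2, 1.5).
  dual value b^T y* = 71.
Strong duality: c^T x* = b^T y*. Confirmed.

71


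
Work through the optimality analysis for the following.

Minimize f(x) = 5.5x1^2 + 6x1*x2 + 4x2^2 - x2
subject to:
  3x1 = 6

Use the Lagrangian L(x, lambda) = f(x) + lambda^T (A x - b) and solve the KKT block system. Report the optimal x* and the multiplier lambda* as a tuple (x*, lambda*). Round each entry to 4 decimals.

Form the Lagrangian:
  L(x, lambda) = (1/2) x^T Q x + c^T x + lambda^T (A x - b)
Stationarity (grad_x L = 0): Q x + c + A^T lambda = 0.
Primal feasibility: A x = b.

This gives the KKT block system:
  [ Q   A^T ] [ x     ]   [-c ]
  [ A    0  ] [ lambda ] = [ b ]

Solving the linear system:
  x*      = (2, -1.375)
  lambda* = (-4.5833)
  f(x*)   = 14.4375

x* = (2, -1.375), lambda* = (-4.5833)


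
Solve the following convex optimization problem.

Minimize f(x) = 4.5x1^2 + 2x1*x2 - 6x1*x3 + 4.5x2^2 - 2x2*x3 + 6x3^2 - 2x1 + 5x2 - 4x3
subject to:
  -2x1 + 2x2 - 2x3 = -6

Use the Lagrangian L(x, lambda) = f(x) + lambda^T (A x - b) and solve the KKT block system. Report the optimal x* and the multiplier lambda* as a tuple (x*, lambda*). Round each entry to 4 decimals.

Form the Lagrangian:
  L(x, lambda) = (1/2) x^T Q x + c^T x + lambda^T (A x - b)
Stationarity (grad_x L = 0): Q x + c + A^T lambda = 0.
Primal feasibility: A x = b.

This gives the KKT block system:
  [ Q   A^T ] [ x     ]   [-c ]
  [ A    0  ] [ lambda ] = [ b ]

Solving the linear system:
  x*      = (1.2329, -0.8082, 0.9589)
  lambda* = (0.863)
  f(x*)   = -2.5822

x* = (1.2329, -0.8082, 0.9589), lambda* = (0.863)


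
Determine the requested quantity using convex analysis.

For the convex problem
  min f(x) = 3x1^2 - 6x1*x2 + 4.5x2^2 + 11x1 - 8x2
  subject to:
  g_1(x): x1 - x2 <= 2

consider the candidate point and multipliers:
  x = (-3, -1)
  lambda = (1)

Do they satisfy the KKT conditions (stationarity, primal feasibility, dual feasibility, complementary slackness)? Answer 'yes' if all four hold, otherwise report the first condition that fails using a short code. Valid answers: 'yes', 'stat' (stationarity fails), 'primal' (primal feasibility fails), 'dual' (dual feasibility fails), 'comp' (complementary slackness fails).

Gradient of f: grad f(x) = Q x + c = (-1, 1)
Constraint values g_i(x) = a_i^T x - b_i:
  g_1((-3, -1)) = -4
Stationarity residual: grad f(x) + sum_i lambda_i a_i = (0, 0)
  -> stationarity OK
Primal feasibility (all g_i <= 0): OK
Dual feasibility (all lambda_i >= 0): OK
Complementary slackness (lambda_i * g_i(x) = 0 for all i): FAILS

Verdict: the first failing condition is complementary_slackness -> comp.

comp


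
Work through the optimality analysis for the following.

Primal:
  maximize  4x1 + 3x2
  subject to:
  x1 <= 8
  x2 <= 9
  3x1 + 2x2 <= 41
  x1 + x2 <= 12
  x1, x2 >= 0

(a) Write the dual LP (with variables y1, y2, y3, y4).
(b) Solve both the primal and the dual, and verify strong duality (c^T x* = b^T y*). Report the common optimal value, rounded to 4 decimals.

The standard primal-dual pair for 'max c^T x s.t. A x <= b, x >= 0' is:
  Dual:  min b^T y  s.t.  A^T y >= c,  y >= 0.

So the dual LP is:
  minimize  8y1 + 9y2 + 41y3 + 12y4
  subject to:
    y1 + 3y3 + y4 >= 4
    y2 + 2y3 + y4 >= 3
    y1, y2, y3, y4 >= 0

Solving the primal: x* = (8, 4).
  primal value c^T x* = 44.
Solving the dual: y* = (1, 0, 0, 3).
  dual value b^T y* = 44.
Strong duality: c^T x* = b^T y*. Confirmed.

44


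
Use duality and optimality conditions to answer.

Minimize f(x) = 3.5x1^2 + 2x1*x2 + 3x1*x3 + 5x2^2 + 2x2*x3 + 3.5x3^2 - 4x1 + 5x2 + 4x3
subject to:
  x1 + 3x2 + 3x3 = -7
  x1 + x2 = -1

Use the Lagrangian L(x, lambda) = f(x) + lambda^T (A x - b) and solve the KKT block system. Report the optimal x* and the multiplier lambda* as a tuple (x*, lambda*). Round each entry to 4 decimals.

Form the Lagrangian:
  L(x, lambda) = (1/2) x^T Q x + c^T x + lambda^T (A x - b)
Stationarity (grad_x L = 0): Q x + c + A^T lambda = 0.
Primal feasibility: A x = b.

This gives the KKT block system:
  [ Q   A^T ] [ x     ]   [-c ]
  [ A    0  ] [ lambda ] = [ b ]

Solving the linear system:
  x*      = (0.414, -1.414, -1.0573)
  lambda* = (1.6624, 5.4395)
  f(x*)   = 2.0605

x* = (0.414, -1.414, -1.0573), lambda* = (1.6624, 5.4395)


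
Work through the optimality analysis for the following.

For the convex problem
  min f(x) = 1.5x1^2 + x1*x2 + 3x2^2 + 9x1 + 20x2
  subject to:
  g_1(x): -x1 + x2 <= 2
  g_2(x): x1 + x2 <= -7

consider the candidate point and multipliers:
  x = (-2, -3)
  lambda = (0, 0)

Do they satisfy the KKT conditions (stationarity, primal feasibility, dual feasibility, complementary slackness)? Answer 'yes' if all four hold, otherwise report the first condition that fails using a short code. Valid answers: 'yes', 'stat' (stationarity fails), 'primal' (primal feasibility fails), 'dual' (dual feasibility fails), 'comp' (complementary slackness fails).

Gradient of f: grad f(x) = Q x + c = (0, 0)
Constraint values g_i(x) = a_i^T x - b_i:
  g_1((-2, -3)) = -3
  g_2((-2, -3)) = 2
Stationarity residual: grad f(x) + sum_i lambda_i a_i = (0, 0)
  -> stationarity OK
Primal feasibility (all g_i <= 0): FAILS
Dual feasibility (all lambda_i >= 0): OK
Complementary slackness (lambda_i * g_i(x) = 0 for all i): OK

Verdict: the first failing condition is primal_feasibility -> primal.

primal


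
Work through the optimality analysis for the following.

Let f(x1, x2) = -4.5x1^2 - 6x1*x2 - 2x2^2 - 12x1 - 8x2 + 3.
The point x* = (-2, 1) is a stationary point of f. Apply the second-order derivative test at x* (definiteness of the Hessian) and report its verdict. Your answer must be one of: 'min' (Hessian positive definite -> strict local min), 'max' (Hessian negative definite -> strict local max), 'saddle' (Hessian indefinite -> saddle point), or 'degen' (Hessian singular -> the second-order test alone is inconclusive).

Compute the Hessian H = grad^2 f:
  H = [[-9, -6], [-6, -4]]
Verify stationarity: grad f(x*) = H x* + g = (0, 0).
Eigenvalues of H: -13, 0.
H has a zero eigenvalue (singular; negative semidefinite but not definite), so H is neither positive definite, negative definite, nor indefinite. The second-order test alone is inconclusive -> degen.
(Indeed, f is constant along the null direction of H through x*, so x* is not a strict local extremum.)

degen


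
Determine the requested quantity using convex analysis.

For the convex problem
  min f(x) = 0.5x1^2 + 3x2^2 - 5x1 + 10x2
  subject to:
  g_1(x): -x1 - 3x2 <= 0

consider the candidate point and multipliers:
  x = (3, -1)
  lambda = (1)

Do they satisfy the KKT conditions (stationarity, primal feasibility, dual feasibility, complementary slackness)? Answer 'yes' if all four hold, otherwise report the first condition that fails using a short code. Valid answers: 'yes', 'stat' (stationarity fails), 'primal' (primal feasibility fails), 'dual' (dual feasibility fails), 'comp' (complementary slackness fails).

Gradient of f: grad f(x) = Q x + c = (-2, 4)
Constraint values g_i(x) = a_i^T x - b_i:
  g_1((3, -1)) = 0
Stationarity residual: grad f(x) + sum_i lambda_i a_i = (-3, 1)
  -> stationarity FAILS
Primal feasibility (all g_i <= 0): OK
Dual feasibility (all lambda_i >= 0): OK
Complementary slackness (lambda_i * g_i(x) = 0 for all i): OK

Verdict: the first failing condition is stationarity -> stat.

stat


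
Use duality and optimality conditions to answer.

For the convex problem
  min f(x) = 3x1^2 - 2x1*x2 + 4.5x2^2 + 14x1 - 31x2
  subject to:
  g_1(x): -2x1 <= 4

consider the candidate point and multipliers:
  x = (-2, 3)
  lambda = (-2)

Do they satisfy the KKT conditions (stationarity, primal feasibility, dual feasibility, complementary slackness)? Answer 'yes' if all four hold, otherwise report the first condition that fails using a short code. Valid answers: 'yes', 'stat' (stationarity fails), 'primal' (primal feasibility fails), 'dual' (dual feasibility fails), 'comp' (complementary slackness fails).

Gradient of f: grad f(x) = Q x + c = (-4, 0)
Constraint values g_i(x) = a_i^T x - b_i:
  g_1((-2, 3)) = 0
Stationarity residual: grad f(x) + sum_i lambda_i a_i = (0, 0)
  -> stationarity OK
Primal feasibility (all g_i <= 0): OK
Dual feasibility (all lambda_i >= 0): FAILS
Complementary slackness (lambda_i * g_i(x) = 0 for all i): OK

Verdict: the first failing condition is dual_feasibility -> dual.

dual


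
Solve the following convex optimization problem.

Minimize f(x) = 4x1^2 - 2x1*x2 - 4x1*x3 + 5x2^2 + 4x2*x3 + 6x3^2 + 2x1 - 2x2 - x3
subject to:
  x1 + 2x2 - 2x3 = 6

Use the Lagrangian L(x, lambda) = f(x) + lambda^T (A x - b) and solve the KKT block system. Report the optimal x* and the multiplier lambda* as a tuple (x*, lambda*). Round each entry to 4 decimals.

Form the Lagrangian:
  L(x, lambda) = (1/2) x^T Q x + c^T x + lambda^T (A x - b)
Stationarity (grad_x L = 0): Q x + c + A^T lambda = 0.
Primal feasibility: A x = b.

This gives the KKT block system:
  [ Q   A^T ] [ x     ]   [-c ]
  [ A    0  ] [ lambda ] = [ b ]

Solving the linear system:
  x*      = (0.1602, 1.6893, -1.2306)
  lambda* = (-4.8252)
  f(x*)   = 13.5619

x* = (0.1602, 1.6893, -1.2306), lambda* = (-4.8252)


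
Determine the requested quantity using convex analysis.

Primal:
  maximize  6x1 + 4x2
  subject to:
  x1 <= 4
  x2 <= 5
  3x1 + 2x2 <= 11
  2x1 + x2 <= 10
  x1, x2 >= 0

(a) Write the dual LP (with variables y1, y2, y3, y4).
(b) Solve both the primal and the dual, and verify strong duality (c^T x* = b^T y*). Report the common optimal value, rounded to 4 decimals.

The standard primal-dual pair for 'max c^T x s.t. A x <= b, x >= 0' is:
  Dual:  min b^T y  s.t.  A^T y >= c,  y >= 0.

So the dual LP is:
  minimize  4y1 + 5y2 + 11y3 + 10y4
  subject to:
    y1 + 3y3 + 2y4 >= 6
    y2 + 2y3 + y4 >= 4
    y1, y2, y3, y4 >= 0

Solving the primal: x* = (3.6667, 0).
  primal value c^T x* = 22.
Solving the dual: y* = (0, 0, 2, 0).
  dual value b^T y* = 22.
Strong duality: c^T x* = b^T y*. Confirmed.

22


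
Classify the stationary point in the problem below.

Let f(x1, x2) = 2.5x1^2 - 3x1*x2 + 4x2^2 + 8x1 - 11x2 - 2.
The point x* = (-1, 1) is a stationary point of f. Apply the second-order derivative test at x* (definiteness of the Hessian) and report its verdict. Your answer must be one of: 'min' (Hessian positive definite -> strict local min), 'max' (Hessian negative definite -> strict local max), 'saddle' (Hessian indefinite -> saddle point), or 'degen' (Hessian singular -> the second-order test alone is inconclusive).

Compute the Hessian H = grad^2 f:
  H = [[5, -3], [-3, 8]]
Verify stationarity: grad f(x*) = H x* + g = (0, 0).
Eigenvalues of H: 3.1459, 9.8541.
Both eigenvalues > 0, so H is positive definite -> x* is a strict local min.

min


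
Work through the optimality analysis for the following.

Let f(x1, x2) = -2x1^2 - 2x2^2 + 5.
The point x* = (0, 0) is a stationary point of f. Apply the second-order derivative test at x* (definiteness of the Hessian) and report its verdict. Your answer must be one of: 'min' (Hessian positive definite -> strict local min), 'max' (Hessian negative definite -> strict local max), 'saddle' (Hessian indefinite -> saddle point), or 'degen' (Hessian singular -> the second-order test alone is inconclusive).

Compute the Hessian H = grad^2 f:
  H = [[-4, 0], [0, -4]]
Verify stationarity: grad f(x*) = H x* + g = (0, 0).
Eigenvalues of H: -4, -4.
Both eigenvalues < 0, so H is negative definite -> x* is a strict local max.

max


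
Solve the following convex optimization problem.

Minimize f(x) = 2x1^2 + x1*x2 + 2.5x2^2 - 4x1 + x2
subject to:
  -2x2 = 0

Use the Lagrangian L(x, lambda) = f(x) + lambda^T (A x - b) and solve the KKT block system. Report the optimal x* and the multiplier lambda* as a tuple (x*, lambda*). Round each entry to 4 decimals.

Form the Lagrangian:
  L(x, lambda) = (1/2) x^T Q x + c^T x + lambda^T (A x - b)
Stationarity (grad_x L = 0): Q x + c + A^T lambda = 0.
Primal feasibility: A x = b.

This gives the KKT block system:
  [ Q   A^T ] [ x     ]   [-c ]
  [ A    0  ] [ lambda ] = [ b ]

Solving the linear system:
  x*      = (1, 0)
  lambda* = (1)
  f(x*)   = -2

x* = (1, 0), lambda* = (1)


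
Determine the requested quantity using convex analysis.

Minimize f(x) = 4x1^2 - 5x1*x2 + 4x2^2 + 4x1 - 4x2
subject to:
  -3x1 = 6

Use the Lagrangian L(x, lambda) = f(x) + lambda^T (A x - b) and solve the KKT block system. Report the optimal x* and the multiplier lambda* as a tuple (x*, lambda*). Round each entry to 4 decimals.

Form the Lagrangian:
  L(x, lambda) = (1/2) x^T Q x + c^T x + lambda^T (A x - b)
Stationarity (grad_x L = 0): Q x + c + A^T lambda = 0.
Primal feasibility: A x = b.

This gives the KKT block system:
  [ Q   A^T ] [ x     ]   [-c ]
  [ A    0  ] [ lambda ] = [ b ]

Solving the linear system:
  x*      = (-2, -0.75)
  lambda* = (-2.75)
  f(x*)   = 5.75

x* = (-2, -0.75), lambda* = (-2.75)


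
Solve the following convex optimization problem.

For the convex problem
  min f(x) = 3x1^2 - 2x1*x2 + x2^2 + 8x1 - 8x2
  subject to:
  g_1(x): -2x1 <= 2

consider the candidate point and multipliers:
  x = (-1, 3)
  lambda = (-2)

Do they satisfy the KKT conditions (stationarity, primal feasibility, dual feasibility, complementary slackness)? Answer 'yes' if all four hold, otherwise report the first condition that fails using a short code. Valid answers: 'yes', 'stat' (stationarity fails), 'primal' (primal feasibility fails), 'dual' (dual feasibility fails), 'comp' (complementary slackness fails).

Gradient of f: grad f(x) = Q x + c = (-4, 0)
Constraint values g_i(x) = a_i^T x - b_i:
  g_1((-1, 3)) = 0
Stationarity residual: grad f(x) + sum_i lambda_i a_i = (0, 0)
  -> stationarity OK
Primal feasibility (all g_i <= 0): OK
Dual feasibility (all lambda_i >= 0): FAILS
Complementary slackness (lambda_i * g_i(x) = 0 for all i): OK

Verdict: the first failing condition is dual_feasibility -> dual.

dual


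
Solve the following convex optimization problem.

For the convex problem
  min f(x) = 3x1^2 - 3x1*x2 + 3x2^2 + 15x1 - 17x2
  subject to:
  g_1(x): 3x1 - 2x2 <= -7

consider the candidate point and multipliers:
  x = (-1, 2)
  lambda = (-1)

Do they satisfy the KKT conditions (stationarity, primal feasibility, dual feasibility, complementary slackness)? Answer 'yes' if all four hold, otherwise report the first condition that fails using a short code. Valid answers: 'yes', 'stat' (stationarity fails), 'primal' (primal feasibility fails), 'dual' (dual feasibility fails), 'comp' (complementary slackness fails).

Gradient of f: grad f(x) = Q x + c = (3, -2)
Constraint values g_i(x) = a_i^T x - b_i:
  g_1((-1, 2)) = 0
Stationarity residual: grad f(x) + sum_i lambda_i a_i = (0, 0)
  -> stationarity OK
Primal feasibility (all g_i <= 0): OK
Dual feasibility (all lambda_i >= 0): FAILS
Complementary slackness (lambda_i * g_i(x) = 0 for all i): OK

Verdict: the first failing condition is dual_feasibility -> dual.

dual


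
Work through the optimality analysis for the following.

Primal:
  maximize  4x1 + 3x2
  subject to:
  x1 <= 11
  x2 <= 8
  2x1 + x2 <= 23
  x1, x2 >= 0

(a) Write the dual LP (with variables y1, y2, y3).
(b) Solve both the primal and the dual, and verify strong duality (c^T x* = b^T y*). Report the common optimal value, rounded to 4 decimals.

The standard primal-dual pair for 'max c^T x s.t. A x <= b, x >= 0' is:
  Dual:  min b^T y  s.t.  A^T y >= c,  y >= 0.

So the dual LP is:
  minimize  11y1 + 8y2 + 23y3
  subject to:
    y1 + 2y3 >= 4
    y2 + y3 >= 3
    y1, y2, y3 >= 0

Solving the primal: x* = (7.5, 8).
  primal value c^T x* = 54.
Solving the dual: y* = (0, 1, 2).
  dual value b^T y* = 54.
Strong duality: c^T x* = b^T y*. Confirmed.

54


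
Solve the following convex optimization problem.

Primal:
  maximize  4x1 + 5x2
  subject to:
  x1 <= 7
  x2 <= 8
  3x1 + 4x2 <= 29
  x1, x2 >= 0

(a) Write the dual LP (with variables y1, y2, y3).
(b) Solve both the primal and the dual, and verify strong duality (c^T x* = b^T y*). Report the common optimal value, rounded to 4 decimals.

The standard primal-dual pair for 'max c^T x s.t. A x <= b, x >= 0' is:
  Dual:  min b^T y  s.t.  A^T y >= c,  y >= 0.

So the dual LP is:
  minimize  7y1 + 8y2 + 29y3
  subject to:
    y1 + 3y3 >= 4
    y2 + 4y3 >= 5
    y1, y2, y3 >= 0

Solving the primal: x* = (7, 2).
  primal value c^T x* = 38.
Solving the dual: y* = (0.25, 0, 1.25).
  dual value b^T y* = 38.
Strong duality: c^T x* = b^T y*. Confirmed.

38


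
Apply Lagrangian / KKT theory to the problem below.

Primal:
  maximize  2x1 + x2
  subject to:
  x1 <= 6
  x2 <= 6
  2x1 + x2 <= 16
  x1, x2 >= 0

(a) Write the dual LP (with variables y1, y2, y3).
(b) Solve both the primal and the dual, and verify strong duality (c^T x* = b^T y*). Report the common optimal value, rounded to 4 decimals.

The standard primal-dual pair for 'max c^T x s.t. A x <= b, x >= 0' is:
  Dual:  min b^T y  s.t.  A^T y >= c,  y >= 0.

So the dual LP is:
  minimize  6y1 + 6y2 + 16y3
  subject to:
    y1 + 2y3 >= 2
    y2 + y3 >= 1
    y1, y2, y3 >= 0

Solving the primal: x* = (5, 6).
  primal value c^T x* = 16.
Solving the dual: y* = (0, 0, 1).
  dual value b^T y* = 16.
Strong duality: c^T x* = b^T y*. Confirmed.

16


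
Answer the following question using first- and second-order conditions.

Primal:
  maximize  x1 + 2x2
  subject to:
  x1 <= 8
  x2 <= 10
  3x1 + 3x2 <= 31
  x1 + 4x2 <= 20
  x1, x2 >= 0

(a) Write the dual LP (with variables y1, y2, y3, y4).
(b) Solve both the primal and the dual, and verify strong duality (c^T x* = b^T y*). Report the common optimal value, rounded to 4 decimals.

The standard primal-dual pair for 'max c^T x s.t. A x <= b, x >= 0' is:
  Dual:  min b^T y  s.t.  A^T y >= c,  y >= 0.

So the dual LP is:
  minimize  8y1 + 10y2 + 31y3 + 20y4
  subject to:
    y1 + 3y3 + y4 >= 1
    y2 + 3y3 + 4y4 >= 2
    y1, y2, y3, y4 >= 0

Solving the primal: x* = (7.1111, 3.2222).
  primal value c^T x* = 13.5556.
Solving the dual: y* = (0, 0, 0.2222, 0.3333).
  dual value b^T y* = 13.5556.
Strong duality: c^T x* = b^T y*. Confirmed.

13.5556


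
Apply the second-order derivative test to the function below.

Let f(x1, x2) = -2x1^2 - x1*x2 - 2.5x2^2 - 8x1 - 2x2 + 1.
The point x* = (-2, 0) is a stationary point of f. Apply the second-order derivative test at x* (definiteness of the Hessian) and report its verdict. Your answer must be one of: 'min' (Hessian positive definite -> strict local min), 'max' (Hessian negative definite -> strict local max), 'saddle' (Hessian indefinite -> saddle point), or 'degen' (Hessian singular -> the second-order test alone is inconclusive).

Compute the Hessian H = grad^2 f:
  H = [[-4, -1], [-1, -5]]
Verify stationarity: grad f(x*) = H x* + g = (0, 0).
Eigenvalues of H: -5.618, -3.382.
Both eigenvalues < 0, so H is negative definite -> x* is a strict local max.

max


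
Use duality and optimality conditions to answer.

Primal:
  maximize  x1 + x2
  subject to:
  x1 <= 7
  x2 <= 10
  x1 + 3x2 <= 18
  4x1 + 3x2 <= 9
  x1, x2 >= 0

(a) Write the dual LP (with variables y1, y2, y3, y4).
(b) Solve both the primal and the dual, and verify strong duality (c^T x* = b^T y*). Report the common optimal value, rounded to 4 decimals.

The standard primal-dual pair for 'max c^T x s.t. A x <= b, x >= 0' is:
  Dual:  min b^T y  s.t.  A^T y >= c,  y >= 0.

So the dual LP is:
  minimize  7y1 + 10y2 + 18y3 + 9y4
  subject to:
    y1 + y3 + 4y4 >= 1
    y2 + 3y3 + 3y4 >= 1
    y1, y2, y3, y4 >= 0

Solving the primal: x* = (0, 3).
  primal value c^T x* = 3.
Solving the dual: y* = (0, 0, 0, 0.3333).
  dual value b^T y* = 3.
Strong duality: c^T x* = b^T y*. Confirmed.

3


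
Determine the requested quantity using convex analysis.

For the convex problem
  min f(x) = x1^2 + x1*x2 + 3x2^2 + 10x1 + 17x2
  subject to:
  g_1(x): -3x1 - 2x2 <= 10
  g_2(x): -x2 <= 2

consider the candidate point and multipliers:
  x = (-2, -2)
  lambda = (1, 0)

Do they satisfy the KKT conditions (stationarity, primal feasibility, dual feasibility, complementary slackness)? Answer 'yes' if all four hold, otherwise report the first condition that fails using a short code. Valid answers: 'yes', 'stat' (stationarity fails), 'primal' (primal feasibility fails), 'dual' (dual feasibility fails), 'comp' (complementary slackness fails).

Gradient of f: grad f(x) = Q x + c = (4, 3)
Constraint values g_i(x) = a_i^T x - b_i:
  g_1((-2, -2)) = 0
  g_2((-2, -2)) = 0
Stationarity residual: grad f(x) + sum_i lambda_i a_i = (1, 1)
  -> stationarity FAILS
Primal feasibility (all g_i <= 0): OK
Dual feasibility (all lambda_i >= 0): OK
Complementary slackness (lambda_i * g_i(x) = 0 for all i): OK

Verdict: the first failing condition is stationarity -> stat.

stat
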